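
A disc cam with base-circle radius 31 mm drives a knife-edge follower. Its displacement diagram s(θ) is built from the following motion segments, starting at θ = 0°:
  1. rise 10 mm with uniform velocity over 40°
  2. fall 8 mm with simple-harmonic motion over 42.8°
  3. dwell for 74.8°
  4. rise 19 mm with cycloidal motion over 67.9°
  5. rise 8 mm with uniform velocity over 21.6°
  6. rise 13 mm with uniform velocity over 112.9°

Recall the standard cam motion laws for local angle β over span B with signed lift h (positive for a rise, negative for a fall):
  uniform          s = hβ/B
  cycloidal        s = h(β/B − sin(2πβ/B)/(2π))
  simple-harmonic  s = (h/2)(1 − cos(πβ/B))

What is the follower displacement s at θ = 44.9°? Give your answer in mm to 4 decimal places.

seg 1 [0°–40°] uniform, h=10: full span → s += 10 → s = 10.0000
seg 2 [40°–82.8°] simple-harmonic, h=-8: θ=44.9° here. β=4.9, B=42.8. -8/2·(1 − cos(π·0.1145)) = -0.2559 → s = 9.7441

9.7441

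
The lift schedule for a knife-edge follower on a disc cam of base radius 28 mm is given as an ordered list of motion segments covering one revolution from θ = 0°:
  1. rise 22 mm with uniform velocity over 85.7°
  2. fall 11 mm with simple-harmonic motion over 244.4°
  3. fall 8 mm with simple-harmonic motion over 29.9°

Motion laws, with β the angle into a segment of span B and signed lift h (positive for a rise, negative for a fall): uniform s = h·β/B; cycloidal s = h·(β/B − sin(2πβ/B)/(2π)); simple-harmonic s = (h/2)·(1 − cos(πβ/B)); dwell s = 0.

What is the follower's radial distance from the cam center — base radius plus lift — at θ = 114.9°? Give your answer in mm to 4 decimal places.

seg 1 [0°–85.7°] uniform, h=22: full span → s += 22 → s = 22.0000
seg 2 [85.7°–330.1°] simple-harmonic, h=-11: θ=114.9° here. β=29.2, B=244.4. -11/2·(1 − cos(π·0.1195)) = -0.3829 → s = 21.6171
radial distance = base radius + s = 28 + 21.6171 = 49.6171

49.6171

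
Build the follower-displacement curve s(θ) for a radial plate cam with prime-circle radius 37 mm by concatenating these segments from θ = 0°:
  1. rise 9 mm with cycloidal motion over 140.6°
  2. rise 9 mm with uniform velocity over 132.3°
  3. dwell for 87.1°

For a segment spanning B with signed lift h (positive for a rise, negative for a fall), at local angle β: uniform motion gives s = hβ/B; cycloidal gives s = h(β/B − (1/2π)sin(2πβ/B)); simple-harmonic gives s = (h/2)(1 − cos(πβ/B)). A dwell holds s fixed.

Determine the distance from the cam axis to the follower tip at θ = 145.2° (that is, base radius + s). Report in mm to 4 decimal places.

seg 1 [0°–140.6°] cycloidal, h=9: full span → s += 9 → s = 9.0000
seg 2 [140.6°–272.9°] uniform, h=9: θ=145.2° here. β=4.6, B=132.3. 9·4.6/132.3 = 0.3129 → s = 9.3129
radial distance = base radius + s = 37 + 9.3129 = 46.3129

46.3129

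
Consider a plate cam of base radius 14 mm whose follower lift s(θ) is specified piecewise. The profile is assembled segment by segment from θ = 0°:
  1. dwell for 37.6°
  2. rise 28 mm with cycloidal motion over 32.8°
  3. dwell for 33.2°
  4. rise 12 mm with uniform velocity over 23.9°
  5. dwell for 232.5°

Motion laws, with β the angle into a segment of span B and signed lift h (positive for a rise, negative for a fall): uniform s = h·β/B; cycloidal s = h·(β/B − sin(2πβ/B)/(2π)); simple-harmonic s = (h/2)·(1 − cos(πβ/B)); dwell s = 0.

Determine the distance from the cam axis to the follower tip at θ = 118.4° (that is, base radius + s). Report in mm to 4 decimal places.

seg 1 [0°–37.6°] dwell: s stays 0.0000
seg 2 [37.6°–70.4°] cycloidal, h=28: full span → s += 28 → s = 28.0000
seg 3 [70.4°–103.6°] dwell: s stays 28.0000
seg 4 [103.6°–127.5°] uniform, h=12: θ=118.4° here. β=14.8, B=23.9. 12·14.8/23.9 = 7.4310 → s = 35.4310
radial distance = base radius + s = 14 + 35.4310 = 49.4310

49.4310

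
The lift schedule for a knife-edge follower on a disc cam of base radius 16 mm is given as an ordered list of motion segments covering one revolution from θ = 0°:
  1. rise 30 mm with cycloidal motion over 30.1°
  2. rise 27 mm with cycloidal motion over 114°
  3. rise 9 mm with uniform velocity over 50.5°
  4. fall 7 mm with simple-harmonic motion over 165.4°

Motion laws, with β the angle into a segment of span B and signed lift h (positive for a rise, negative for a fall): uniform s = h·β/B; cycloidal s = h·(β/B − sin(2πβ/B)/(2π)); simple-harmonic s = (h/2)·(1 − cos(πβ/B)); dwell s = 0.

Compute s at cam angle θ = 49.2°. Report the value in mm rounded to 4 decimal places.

seg 1 [0°–30.1°] cycloidal, h=30: full span → s += 30 → s = 30.0000
seg 2 [30.1°–144.1°] cycloidal, h=27: θ=49.2° here. β=19.1, B=114. 27·(0.1675 − sin(2π·0.1675)/(2π)) = 0.7904 → s = 30.7904

30.7904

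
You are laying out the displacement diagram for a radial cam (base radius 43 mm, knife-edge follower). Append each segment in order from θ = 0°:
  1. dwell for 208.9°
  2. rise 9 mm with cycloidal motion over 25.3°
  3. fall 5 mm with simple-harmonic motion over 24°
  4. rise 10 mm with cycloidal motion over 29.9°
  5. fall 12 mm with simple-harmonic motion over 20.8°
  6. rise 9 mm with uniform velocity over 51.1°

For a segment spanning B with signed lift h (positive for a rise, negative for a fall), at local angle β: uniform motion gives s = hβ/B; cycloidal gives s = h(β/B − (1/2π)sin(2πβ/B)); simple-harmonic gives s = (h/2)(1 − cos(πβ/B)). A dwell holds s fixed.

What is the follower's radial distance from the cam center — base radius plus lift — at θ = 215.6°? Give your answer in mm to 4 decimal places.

seg 1 [0°–208.9°] dwell: s stays 0.0000
seg 2 [208.9°–234.2°] cycloidal, h=9: θ=215.6° here. β=6.7, B=25.3. 9·(0.2648 − sin(2π·0.2648)/(2π)) = 0.9572 → s = 0.9572
radial distance = base radius + s = 43 + 0.9572 = 43.9572

43.9572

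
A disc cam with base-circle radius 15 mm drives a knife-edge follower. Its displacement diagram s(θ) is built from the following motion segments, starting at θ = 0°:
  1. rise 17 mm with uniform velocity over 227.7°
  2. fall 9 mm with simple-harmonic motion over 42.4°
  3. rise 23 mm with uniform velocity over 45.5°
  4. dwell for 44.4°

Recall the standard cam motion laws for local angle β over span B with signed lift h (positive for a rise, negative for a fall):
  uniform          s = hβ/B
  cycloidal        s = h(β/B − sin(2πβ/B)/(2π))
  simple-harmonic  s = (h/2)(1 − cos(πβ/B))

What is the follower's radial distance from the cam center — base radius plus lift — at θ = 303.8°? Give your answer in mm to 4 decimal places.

seg 1 [0°–227.7°] uniform, h=17: full span → s += 17 → s = 17.0000
seg 2 [227.7°–270.1°] simple-harmonic, h=-9: full span → s += -9 → s = 8.0000
seg 3 [270.1°–315.6°] uniform, h=23: θ=303.8° here. β=33.7, B=45.5. 23·33.7/45.5 = 17.0352 → s = 25.0352
radial distance = base radius + s = 15 + 25.0352 = 40.0352

40.0352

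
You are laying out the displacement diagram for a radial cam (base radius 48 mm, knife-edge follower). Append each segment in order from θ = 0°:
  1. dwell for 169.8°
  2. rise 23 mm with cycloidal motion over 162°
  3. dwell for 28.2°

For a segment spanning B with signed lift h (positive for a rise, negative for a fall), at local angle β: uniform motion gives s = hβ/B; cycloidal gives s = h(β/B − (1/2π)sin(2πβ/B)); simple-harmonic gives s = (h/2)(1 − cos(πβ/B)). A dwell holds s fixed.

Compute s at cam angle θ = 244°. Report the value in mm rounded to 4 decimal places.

seg 1 [0°–169.8°] dwell: s stays 0.0000
seg 2 [169.8°–331.8°] cycloidal, h=23: θ=244° here. β=74.2, B=162. 23·(0.4580 − sin(2π·0.4580)/(2π)) = 9.5803 → s = 9.5803

9.5803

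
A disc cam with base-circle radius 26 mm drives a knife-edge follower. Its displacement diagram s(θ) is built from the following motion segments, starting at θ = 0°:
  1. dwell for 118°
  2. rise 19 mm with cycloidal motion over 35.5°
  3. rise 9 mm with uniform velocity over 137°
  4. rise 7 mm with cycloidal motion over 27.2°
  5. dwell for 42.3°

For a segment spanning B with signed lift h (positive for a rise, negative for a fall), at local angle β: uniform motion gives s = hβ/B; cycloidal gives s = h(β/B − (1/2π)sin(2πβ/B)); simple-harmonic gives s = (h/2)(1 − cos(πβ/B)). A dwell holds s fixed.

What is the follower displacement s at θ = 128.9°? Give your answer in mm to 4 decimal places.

seg 1 [0°–118°] dwell: s stays 0.0000
seg 2 [118°–153.5°] cycloidal, h=19: θ=128.9° here. β=10.9, B=35.5. 19·(0.3070 − sin(2π·0.3070)/(2π)) = 3.0020 → s = 3.0020

3.0020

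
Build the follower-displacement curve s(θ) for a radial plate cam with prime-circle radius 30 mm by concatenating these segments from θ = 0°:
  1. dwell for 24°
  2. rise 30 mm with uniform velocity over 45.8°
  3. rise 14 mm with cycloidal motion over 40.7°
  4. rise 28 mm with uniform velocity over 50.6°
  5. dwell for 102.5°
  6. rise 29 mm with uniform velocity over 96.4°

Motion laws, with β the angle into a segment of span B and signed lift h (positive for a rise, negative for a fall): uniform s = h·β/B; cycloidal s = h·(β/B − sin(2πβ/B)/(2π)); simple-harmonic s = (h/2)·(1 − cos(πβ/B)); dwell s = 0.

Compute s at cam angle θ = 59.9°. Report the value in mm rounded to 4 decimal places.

seg 1 [0°–24°] dwell: s stays 0.0000
seg 2 [24°–69.8°] uniform, h=30: θ=59.9° here. β=35.9, B=45.8. 30·35.9/45.8 = 23.5153 → s = 23.5153

23.5153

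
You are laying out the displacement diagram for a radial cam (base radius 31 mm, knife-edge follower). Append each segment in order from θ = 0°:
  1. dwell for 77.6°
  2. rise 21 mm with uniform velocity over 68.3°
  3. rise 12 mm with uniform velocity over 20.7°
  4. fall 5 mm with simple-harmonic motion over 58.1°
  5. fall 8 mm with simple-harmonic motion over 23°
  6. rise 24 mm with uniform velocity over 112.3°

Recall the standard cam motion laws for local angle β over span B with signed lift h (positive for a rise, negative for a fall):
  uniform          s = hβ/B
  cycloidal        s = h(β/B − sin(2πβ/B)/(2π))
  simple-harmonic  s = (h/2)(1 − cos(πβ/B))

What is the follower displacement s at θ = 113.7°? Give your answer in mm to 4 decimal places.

seg 1 [0°–77.6°] dwell: s stays 0.0000
seg 2 [77.6°–145.9°] uniform, h=21: θ=113.7° here. β=36.1, B=68.3. 21·36.1/68.3 = 11.0996 → s = 11.0996

11.0996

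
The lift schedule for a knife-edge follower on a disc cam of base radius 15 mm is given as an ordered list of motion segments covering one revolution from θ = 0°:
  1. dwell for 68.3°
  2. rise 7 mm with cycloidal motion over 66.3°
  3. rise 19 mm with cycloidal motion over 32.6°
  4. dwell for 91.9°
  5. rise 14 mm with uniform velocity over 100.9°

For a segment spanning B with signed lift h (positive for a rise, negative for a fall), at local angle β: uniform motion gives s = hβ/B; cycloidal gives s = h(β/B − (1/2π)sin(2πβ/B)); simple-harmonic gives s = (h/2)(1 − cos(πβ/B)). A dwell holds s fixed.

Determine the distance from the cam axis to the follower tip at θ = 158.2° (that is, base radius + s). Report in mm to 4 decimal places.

seg 1 [0°–68.3°] dwell: s stays 0.0000
seg 2 [68.3°–134.6°] cycloidal, h=7: full span → s += 7 → s = 7.0000
seg 3 [134.6°–167.2°] cycloidal, h=19: θ=158.2° here. β=23.6, B=32.6. 19·(0.7239 − sin(2π·0.7239)/(2π)) = 16.7381 → s = 23.7381
radial distance = base radius + s = 15 + 23.7381 = 38.7381

38.7381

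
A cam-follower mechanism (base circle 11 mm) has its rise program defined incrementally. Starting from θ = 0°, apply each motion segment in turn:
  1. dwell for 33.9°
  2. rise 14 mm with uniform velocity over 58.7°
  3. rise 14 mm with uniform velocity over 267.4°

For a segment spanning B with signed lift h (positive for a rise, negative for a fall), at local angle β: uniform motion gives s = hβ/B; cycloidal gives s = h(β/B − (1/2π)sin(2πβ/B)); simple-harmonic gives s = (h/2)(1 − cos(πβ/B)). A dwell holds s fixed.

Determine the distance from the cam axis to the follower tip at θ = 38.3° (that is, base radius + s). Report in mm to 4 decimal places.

seg 1 [0°–33.9°] dwell: s stays 0.0000
seg 2 [33.9°–92.6°] uniform, h=14: θ=38.3° here. β=4.4, B=58.7. 14·4.4/58.7 = 1.0494 → s = 1.0494
radial distance = base radius + s = 11 + 1.0494 = 12.0494

12.0494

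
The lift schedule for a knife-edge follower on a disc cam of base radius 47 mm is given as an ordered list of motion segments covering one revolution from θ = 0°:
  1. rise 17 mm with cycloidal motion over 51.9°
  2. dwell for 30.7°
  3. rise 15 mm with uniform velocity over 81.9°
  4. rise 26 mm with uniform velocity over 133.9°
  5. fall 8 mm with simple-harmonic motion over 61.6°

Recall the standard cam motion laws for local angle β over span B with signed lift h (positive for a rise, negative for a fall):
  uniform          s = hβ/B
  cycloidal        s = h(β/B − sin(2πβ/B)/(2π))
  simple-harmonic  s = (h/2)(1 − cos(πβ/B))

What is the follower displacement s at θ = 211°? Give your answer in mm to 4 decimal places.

seg 1 [0°–51.9°] cycloidal, h=17: full span → s += 17 → s = 17.0000
seg 2 [51.9°–82.6°] dwell: s stays 17.0000
seg 3 [82.6°–164.5°] uniform, h=15: full span → s += 15 → s = 32.0000
seg 4 [164.5°–298.4°] uniform, h=26: θ=211° here. β=46.5, B=133.9. 26·46.5/133.9 = 9.0291 → s = 41.0291

41.0291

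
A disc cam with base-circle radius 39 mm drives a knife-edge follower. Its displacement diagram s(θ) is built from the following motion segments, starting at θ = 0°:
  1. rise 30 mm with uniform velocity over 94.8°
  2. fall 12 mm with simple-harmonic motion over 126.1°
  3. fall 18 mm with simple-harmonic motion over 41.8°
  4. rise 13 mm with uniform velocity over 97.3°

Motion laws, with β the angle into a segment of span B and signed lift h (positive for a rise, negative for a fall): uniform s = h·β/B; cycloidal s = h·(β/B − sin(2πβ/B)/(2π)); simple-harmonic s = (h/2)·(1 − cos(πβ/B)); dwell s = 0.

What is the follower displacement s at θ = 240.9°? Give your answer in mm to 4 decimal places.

seg 1 [0°–94.8°] uniform, h=30: full span → s += 30 → s = 30.0000
seg 2 [94.8°–220.9°] simple-harmonic, h=-12: full span → s += -12 → s = 18.0000
seg 3 [220.9°–262.7°] simple-harmonic, h=-18: θ=240.9° here. β=20, B=41.8. -18/2·(1 − cos(π·0.4785)) = -8.3917 → s = 9.6083

9.6083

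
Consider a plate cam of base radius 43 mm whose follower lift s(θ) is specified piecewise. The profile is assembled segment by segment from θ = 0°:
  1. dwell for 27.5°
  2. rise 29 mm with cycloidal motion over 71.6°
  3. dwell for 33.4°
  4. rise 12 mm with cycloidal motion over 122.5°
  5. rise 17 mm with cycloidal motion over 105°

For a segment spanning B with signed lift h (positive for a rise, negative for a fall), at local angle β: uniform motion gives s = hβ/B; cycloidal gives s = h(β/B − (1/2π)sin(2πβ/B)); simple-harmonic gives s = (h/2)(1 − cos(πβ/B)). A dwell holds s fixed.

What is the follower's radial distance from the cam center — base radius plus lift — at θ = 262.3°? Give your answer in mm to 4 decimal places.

seg 1 [0°–27.5°] dwell: s stays 0.0000
seg 2 [27.5°–99.1°] cycloidal, h=29: full span → s += 29 → s = 29.0000
seg 3 [99.1°–132.5°] dwell: s stays 29.0000
seg 4 [132.5°–255°] cycloidal, h=12: full span → s += 12 → s = 41.0000
seg 5 [255°–360°] cycloidal, h=17: θ=262.3° here. β=7.3, B=105. 17·(0.0695 − sin(2π·0.0695)/(2π)) = 0.0372 → s = 41.0372
radial distance = base radius + s = 43 + 41.0372 = 84.0372

84.0372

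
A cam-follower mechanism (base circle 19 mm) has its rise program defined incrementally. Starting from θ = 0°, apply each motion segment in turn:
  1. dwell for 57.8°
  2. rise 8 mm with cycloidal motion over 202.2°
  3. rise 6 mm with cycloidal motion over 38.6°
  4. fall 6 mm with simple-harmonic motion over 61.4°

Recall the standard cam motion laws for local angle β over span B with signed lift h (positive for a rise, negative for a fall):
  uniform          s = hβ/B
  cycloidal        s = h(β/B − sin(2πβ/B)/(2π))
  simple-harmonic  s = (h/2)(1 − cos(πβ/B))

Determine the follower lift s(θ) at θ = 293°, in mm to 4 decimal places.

seg 1 [0°–57.8°] dwell: s stays 0.0000
seg 2 [57.8°–260°] cycloidal, h=8: full span → s += 8 → s = 8.0000
seg 3 [260°–298.6°] cycloidal, h=6: θ=293° here. β=33, B=38.6. 6·(0.8549 − sin(2π·0.8549)/(2π)) = 5.8844 → s = 13.8844

13.8844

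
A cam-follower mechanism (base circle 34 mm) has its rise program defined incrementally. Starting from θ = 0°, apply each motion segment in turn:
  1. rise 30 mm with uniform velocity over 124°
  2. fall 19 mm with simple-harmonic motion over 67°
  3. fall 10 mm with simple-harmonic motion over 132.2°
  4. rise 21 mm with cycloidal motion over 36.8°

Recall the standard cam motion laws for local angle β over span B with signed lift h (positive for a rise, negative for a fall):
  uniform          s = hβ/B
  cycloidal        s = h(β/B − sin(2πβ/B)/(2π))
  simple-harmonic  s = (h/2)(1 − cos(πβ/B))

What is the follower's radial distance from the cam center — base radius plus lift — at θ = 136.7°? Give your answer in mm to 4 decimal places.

seg 1 [0°–124°] uniform, h=30: full span → s += 30 → s = 30.0000
seg 2 [124°–191°] simple-harmonic, h=-19: θ=136.7° here. β=12.7, B=67. -19/2·(1 − cos(π·0.1896)) = -1.6352 → s = 28.3648
radial distance = base radius + s = 34 + 28.3648 = 62.3648

62.3648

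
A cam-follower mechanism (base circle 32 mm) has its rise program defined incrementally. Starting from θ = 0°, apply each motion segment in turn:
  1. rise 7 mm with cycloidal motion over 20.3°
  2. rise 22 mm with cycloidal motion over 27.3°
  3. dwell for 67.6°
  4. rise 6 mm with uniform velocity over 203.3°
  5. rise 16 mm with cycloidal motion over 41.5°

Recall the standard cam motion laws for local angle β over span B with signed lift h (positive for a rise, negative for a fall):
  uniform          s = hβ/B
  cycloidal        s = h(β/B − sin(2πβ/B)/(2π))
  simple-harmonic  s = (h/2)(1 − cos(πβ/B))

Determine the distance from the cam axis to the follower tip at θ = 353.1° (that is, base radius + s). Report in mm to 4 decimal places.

seg 1 [0°–20.3°] cycloidal, h=7: full span → s += 7 → s = 7.0000
seg 2 [20.3°–47.6°] cycloidal, h=22: full span → s += 22 → s = 29.0000
seg 3 [47.6°–115.2°] dwell: s stays 29.0000
seg 4 [115.2°–318.5°] uniform, h=6: full span → s += 6 → s = 35.0000
seg 5 [318.5°–360°] cycloidal, h=16: θ=353.1° here. β=34.6, B=41.5. 16·(0.8337 − sin(2π·0.8337)/(2π)) = 15.5419 → s = 50.5419
radial distance = base radius + s = 32 + 50.5419 = 82.5419

82.5419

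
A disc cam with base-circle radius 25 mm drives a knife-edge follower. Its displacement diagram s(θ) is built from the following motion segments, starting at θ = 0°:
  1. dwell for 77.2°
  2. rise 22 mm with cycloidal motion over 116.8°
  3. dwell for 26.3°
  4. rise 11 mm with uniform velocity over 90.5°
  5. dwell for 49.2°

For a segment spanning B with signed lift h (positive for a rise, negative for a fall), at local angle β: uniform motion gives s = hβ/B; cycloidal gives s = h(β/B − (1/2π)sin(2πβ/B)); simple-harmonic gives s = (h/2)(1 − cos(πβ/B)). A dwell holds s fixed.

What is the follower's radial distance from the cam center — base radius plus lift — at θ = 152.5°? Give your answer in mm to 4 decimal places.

seg 1 [0°–77.2°] dwell: s stays 0.0000
seg 2 [77.2°–194°] cycloidal, h=22: θ=152.5° here. β=75.3, B=116.8. 22·(0.6447 − sin(2π·0.6447)/(2π)) = 16.9457 → s = 16.9457
radial distance = base radius + s = 25 + 16.9457 = 41.9457

41.9457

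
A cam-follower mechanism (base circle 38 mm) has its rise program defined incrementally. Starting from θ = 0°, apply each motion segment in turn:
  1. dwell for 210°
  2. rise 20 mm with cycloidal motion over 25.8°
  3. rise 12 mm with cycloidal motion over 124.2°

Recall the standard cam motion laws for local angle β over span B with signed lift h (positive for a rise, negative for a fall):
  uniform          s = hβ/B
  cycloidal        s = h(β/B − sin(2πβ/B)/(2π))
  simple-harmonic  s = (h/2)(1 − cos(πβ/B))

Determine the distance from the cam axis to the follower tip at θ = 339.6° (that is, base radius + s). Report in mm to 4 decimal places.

seg 1 [0°–210°] dwell: s stays 0.0000
seg 2 [210°–235.8°] cycloidal, h=20: full span → s += 20 → s = 20.0000
seg 3 [235.8°–360°] cycloidal, h=12: θ=339.6° here. β=103.8, B=124.2. 12·(0.8357 − sin(2π·0.8357)/(2π)) = 11.6683 → s = 31.6683
radial distance = base radius + s = 38 + 31.6683 = 69.6683

69.6683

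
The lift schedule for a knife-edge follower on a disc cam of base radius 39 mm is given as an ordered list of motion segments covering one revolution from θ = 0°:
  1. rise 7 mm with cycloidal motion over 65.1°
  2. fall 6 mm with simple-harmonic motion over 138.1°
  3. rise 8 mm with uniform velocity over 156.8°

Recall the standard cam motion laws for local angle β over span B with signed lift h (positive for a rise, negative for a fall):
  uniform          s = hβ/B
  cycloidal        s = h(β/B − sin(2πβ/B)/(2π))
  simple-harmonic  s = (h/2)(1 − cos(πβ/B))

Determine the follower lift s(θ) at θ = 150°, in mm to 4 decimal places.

seg 1 [0°–65.1°] cycloidal, h=7: full span → s += 7 → s = 7.0000
seg 2 [65.1°–203.2°] simple-harmonic, h=-6: θ=150° here. β=84.9, B=138.1. -6/2·(1 − cos(π·0.6148)) = -4.0584 → s = 2.9416

2.9416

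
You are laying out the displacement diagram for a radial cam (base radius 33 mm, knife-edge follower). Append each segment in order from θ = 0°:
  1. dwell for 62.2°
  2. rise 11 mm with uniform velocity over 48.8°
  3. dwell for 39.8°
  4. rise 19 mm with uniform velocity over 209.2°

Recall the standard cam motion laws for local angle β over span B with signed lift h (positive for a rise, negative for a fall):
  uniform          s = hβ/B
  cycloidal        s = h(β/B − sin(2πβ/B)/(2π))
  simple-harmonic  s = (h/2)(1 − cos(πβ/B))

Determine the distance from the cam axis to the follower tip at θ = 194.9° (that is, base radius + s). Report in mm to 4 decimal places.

seg 1 [0°–62.2°] dwell: s stays 0.0000
seg 2 [62.2°–111°] uniform, h=11: full span → s += 11 → s = 11.0000
seg 3 [111°–150.8°] dwell: s stays 11.0000
seg 4 [150.8°–360°] uniform, h=19: θ=194.9° here. β=44.1, B=209.2. 19·44.1/209.2 = 4.0053 → s = 15.0053
radial distance = base radius + s = 33 + 15.0053 = 48.0053

48.0053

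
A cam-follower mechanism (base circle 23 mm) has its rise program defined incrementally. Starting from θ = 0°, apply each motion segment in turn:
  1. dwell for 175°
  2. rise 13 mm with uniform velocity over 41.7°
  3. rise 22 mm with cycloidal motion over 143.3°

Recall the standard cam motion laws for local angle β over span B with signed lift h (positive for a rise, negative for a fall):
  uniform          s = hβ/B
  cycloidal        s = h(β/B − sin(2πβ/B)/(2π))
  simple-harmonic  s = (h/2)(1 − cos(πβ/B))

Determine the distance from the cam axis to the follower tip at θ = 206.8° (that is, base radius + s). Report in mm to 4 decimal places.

seg 1 [0°–175°] dwell: s stays 0.0000
seg 2 [175°–216.7°] uniform, h=13: θ=206.8° here. β=31.8, B=41.7. 13·31.8/41.7 = 9.9137 → s = 9.9137
radial distance = base radius + s = 23 + 9.9137 = 32.9137

32.9137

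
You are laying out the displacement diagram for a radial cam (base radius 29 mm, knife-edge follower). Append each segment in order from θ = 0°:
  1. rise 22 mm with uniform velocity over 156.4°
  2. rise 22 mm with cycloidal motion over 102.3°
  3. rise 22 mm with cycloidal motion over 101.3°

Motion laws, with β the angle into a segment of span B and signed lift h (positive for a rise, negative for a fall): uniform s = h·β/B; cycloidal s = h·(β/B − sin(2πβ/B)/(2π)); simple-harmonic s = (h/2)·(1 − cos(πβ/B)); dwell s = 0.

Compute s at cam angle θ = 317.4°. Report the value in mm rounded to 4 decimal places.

seg 1 [0°–156.4°] uniform, h=22: full span → s += 22 → s = 22.0000
seg 2 [156.4°–258.7°] cycloidal, h=22: full span → s += 22 → s = 44.0000
seg 3 [258.7°–360°] cycloidal, h=22: θ=317.4° here. β=58.7, B=101.3. 22·(0.5795 − sin(2π·0.5795)/(2π)) = 14.4248 → s = 58.4248

58.4248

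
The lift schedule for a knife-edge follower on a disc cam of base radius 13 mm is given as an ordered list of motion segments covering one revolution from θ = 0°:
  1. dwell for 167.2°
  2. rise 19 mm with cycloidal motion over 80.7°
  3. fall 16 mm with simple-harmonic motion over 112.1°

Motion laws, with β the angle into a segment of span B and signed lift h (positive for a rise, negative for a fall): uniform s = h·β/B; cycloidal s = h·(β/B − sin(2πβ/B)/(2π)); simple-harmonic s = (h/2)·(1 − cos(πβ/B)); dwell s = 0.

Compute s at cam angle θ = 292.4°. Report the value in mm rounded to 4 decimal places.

seg 1 [0°–167.2°] dwell: s stays 0.0000
seg 2 [167.2°–247.9°] cycloidal, h=19: full span → s += 19 → s = 19.0000
seg 3 [247.9°–360°] simple-harmonic, h=-16: θ=292.4° here. β=44.5, B=112.1. -16/2·(1 − cos(π·0.3970)) = -5.4555 → s = 13.5445

13.5445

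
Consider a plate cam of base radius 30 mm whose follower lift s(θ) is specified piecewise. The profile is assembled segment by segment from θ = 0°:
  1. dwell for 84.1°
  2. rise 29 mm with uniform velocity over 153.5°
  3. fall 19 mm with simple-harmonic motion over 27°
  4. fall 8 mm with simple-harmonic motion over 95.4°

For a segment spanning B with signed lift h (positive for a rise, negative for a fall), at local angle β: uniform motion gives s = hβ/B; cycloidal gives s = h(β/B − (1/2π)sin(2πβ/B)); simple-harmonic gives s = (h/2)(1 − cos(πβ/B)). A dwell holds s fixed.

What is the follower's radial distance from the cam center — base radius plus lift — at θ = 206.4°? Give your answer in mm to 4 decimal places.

seg 1 [0°–84.1°] dwell: s stays 0.0000
seg 2 [84.1°–237.6°] uniform, h=29: θ=206.4° here. β=122.3, B=153.5. 29·122.3/153.5 = 23.1055 → s = 23.1055
radial distance = base radius + s = 30 + 23.1055 = 53.1055

53.1055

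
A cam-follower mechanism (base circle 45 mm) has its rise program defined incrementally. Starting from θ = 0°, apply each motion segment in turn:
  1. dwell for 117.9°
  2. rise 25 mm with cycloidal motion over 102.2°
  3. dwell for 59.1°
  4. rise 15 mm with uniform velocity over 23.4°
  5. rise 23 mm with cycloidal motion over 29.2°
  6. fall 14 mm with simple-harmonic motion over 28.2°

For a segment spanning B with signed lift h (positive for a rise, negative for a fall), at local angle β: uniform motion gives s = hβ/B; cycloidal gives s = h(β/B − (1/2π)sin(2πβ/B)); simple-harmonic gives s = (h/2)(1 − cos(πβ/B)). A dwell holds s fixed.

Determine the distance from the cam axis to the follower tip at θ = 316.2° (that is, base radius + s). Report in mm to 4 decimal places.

seg 1 [0°–117.9°] dwell: s stays 0.0000
seg 2 [117.9°–220.1°] cycloidal, h=25: full span → s += 25 → s = 25.0000
seg 3 [220.1°–279.2°] dwell: s stays 25.0000
seg 4 [279.2°–302.6°] uniform, h=15: full span → s += 15 → s = 40.0000
seg 5 [302.6°–331.8°] cycloidal, h=23: θ=316.2° here. β=13.6, B=29.2. 23·(0.4658 − sin(2π·0.4658)/(2π)) = 9.9307 → s = 49.9307
radial distance = base radius + s = 45 + 49.9307 = 94.9307

94.9307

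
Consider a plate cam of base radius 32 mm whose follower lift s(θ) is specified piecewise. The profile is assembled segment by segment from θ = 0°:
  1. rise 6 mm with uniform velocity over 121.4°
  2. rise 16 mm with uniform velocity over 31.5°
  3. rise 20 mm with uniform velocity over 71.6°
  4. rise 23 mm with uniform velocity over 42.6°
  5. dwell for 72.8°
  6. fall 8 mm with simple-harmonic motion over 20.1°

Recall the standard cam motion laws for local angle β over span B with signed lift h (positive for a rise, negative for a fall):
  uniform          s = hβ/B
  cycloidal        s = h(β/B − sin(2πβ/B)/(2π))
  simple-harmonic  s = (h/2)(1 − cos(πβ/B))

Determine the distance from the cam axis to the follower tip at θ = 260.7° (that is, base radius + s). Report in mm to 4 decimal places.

seg 1 [0°–121.4°] uniform, h=6: full span → s += 6 → s = 6.0000
seg 2 [121.4°–152.9°] uniform, h=16: full span → s += 16 → s = 22.0000
seg 3 [152.9°–224.5°] uniform, h=20: full span → s += 20 → s = 42.0000
seg 4 [224.5°–267.1°] uniform, h=23: θ=260.7° here. β=36.2, B=42.6. 23·36.2/42.6 = 19.5446 → s = 61.5446
radial distance = base radius + s = 32 + 61.5446 = 93.5446

93.5446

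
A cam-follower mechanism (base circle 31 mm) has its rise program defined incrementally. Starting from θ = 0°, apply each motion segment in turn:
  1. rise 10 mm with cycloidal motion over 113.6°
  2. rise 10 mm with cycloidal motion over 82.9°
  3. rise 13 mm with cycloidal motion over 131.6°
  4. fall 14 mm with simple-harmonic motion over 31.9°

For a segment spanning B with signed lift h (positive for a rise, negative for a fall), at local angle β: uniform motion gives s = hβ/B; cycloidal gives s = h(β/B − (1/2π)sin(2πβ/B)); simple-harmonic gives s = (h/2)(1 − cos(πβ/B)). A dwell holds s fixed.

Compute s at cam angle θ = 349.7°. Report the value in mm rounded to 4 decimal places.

seg 1 [0°–113.6°] cycloidal, h=10: full span → s += 10 → s = 10.0000
seg 2 [113.6°–196.5°] cycloidal, h=10: full span → s += 10 → s = 20.0000
seg 3 [196.5°–328.1°] cycloidal, h=13: full span → s += 13 → s = 33.0000
seg 4 [328.1°–360°] simple-harmonic, h=-14: θ=349.7° here. β=21.6, B=31.9. -14/2·(1 − cos(π·0.6771)) = -10.6971 → s = 22.3029

22.3029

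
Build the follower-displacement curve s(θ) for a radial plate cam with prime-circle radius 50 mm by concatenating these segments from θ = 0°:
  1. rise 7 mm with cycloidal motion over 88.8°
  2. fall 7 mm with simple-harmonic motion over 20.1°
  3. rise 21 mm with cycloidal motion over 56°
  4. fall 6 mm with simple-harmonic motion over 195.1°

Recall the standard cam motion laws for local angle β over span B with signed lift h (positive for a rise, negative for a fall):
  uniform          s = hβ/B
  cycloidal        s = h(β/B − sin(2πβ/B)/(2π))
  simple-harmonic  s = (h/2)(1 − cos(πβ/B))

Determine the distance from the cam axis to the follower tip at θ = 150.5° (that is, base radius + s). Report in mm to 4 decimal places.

seg 1 [0°–88.8°] cycloidal, h=7: full span → s += 7 → s = 7.0000
seg 2 [88.8°–108.9°] simple-harmonic, h=-7: full span → s += -7 → s = 0.0000
seg 3 [108.9°–164.9°] cycloidal, h=21: θ=150.5° here. β=41.6, B=56. 21·(0.7429 − sin(2π·0.7429)/(2π)) = 18.9389 → s = 18.9389
radial distance = base radius + s = 50 + 18.9389 = 68.9389

68.9389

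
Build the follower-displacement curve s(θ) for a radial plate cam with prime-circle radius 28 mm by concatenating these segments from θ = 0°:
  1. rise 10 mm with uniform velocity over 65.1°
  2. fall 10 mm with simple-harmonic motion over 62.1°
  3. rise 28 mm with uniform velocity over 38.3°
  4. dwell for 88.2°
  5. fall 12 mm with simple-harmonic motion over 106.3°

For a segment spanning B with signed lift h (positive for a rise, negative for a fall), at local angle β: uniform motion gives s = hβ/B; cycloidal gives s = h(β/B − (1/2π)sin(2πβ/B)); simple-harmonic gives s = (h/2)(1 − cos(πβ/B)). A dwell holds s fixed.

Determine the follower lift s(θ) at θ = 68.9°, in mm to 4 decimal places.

seg 1 [0°–65.1°] uniform, h=10: full span → s += 10 → s = 10.0000
seg 2 [65.1°–127.2°] simple-harmonic, h=-10: θ=68.9° here. β=3.8, B=62.1. -10/2·(1 − cos(π·0.0612)) = -0.0921 → s = 9.9079

9.9079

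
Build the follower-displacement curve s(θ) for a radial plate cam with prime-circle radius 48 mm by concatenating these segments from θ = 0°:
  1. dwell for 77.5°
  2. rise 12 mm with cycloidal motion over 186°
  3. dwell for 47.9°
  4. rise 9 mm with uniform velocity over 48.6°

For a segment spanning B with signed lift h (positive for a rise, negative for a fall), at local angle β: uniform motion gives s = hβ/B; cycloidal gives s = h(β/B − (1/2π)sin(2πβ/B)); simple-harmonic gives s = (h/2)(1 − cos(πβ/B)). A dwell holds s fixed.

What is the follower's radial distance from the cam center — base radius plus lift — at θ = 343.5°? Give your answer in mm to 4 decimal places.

seg 1 [0°–77.5°] dwell: s stays 0.0000
seg 2 [77.5°–263.5°] cycloidal, h=12: full span → s += 12 → s = 12.0000
seg 3 [263.5°–311.4°] dwell: s stays 12.0000
seg 4 [311.4°–360°] uniform, h=9: θ=343.5° here. β=32.1, B=48.6. 9·32.1/48.6 = 5.9444 → s = 17.9444
radial distance = base radius + s = 48 + 17.9444 = 65.9444

65.9444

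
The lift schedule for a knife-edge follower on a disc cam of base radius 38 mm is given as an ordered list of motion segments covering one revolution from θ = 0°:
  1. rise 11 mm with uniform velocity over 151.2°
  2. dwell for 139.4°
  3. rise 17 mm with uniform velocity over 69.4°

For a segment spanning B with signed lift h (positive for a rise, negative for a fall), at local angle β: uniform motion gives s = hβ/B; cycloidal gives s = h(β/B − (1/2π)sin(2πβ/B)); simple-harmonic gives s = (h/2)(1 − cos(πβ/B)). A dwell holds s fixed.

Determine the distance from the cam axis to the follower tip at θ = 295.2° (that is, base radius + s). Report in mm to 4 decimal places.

seg 1 [0°–151.2°] uniform, h=11: full span → s += 11 → s = 11.0000
seg 2 [151.2°–290.6°] dwell: s stays 11.0000
seg 3 [290.6°–360°] uniform, h=17: θ=295.2° here. β=4.6, B=69.4. 17·4.6/69.4 = 1.1268 → s = 12.1268
radial distance = base radius + s = 38 + 12.1268 = 50.1268

50.1268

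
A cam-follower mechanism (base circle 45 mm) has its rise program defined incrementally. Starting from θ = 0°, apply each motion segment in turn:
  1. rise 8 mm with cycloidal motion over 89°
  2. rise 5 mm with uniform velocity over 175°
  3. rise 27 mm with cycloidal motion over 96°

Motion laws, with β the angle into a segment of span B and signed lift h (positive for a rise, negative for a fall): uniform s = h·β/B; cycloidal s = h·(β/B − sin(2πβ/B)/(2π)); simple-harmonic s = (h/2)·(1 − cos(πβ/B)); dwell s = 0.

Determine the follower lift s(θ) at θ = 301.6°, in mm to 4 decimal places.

seg 1 [0°–89°] cycloidal, h=8: full span → s += 8 → s = 8.0000
seg 2 [89°–264°] uniform, h=5: full span → s += 5 → s = 13.0000
seg 3 [264°–360°] cycloidal, h=27: θ=301.6° here. β=37.6, B=96. 27·(0.3917 − sin(2π·0.3917)/(2π)) = 7.8707 → s = 20.8707

20.8707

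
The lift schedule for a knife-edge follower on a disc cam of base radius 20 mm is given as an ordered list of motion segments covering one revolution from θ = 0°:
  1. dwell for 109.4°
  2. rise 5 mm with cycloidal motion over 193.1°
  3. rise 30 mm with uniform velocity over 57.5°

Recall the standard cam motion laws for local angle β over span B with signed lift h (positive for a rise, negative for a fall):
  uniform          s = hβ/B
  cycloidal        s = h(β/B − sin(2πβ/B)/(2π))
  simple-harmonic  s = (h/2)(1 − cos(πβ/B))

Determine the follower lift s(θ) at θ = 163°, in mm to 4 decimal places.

seg 1 [0°–109.4°] dwell: s stays 0.0000
seg 2 [109.4°–302.5°] cycloidal, h=5: θ=163° here. β=53.6, B=193.1. 5·(0.2776 − sin(2π·0.2776)/(2π)) = 0.6040 → s = 0.6040

0.6040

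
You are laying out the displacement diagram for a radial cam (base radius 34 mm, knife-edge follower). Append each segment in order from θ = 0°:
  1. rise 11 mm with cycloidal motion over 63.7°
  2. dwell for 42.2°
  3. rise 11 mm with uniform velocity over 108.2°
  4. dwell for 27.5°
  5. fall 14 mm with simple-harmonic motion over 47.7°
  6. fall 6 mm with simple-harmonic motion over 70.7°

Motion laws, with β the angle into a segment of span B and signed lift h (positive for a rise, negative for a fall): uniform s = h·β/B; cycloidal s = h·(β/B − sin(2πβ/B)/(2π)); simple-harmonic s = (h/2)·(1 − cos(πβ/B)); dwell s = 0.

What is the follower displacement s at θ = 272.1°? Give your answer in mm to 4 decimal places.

seg 1 [0°–63.7°] cycloidal, h=11: full span → s += 11 → s = 11.0000
seg 2 [63.7°–105.9°] dwell: s stays 11.0000
seg 3 [105.9°–214.1°] uniform, h=11: full span → s += 11 → s = 22.0000
seg 4 [214.1°–241.6°] dwell: s stays 22.0000
seg 5 [241.6°–289.3°] simple-harmonic, h=-14: θ=272.1° here. β=30.5, B=47.7. -14/2·(1 − cos(π·0.6394)) = -9.9688 → s = 12.0312

12.0312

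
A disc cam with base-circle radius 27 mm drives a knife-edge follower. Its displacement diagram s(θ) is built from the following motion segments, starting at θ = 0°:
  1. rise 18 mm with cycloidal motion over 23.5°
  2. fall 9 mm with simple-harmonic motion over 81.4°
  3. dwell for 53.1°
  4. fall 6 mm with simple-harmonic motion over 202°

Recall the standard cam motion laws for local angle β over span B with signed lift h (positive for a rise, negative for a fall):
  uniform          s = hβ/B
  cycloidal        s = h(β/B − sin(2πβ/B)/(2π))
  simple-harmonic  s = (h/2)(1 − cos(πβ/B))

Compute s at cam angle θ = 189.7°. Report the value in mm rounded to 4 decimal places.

seg 1 [0°–23.5°] cycloidal, h=18: full span → s += 18 → s = 18.0000
seg 2 [23.5°–104.9°] simple-harmonic, h=-9: full span → s += -9 → s = 9.0000
seg 3 [104.9°–158°] dwell: s stays 9.0000
seg 4 [158°–360°] simple-harmonic, h=-6: θ=189.7° here. β=31.7, B=202. -6/2·(1 − cos(π·0.1569)) = -0.3573 → s = 8.6427

8.6427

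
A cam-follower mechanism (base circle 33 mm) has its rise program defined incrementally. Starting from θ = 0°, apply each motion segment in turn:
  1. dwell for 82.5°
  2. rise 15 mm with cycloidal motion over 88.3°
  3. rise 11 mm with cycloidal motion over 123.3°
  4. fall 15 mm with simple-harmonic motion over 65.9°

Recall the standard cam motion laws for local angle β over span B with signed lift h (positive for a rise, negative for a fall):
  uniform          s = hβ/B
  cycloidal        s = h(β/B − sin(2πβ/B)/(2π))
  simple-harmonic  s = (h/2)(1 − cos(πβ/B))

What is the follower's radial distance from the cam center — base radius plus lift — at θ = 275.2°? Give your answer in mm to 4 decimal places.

seg 1 [0°–82.5°] dwell: s stays 0.0000
seg 2 [82.5°–170.8°] cycloidal, h=15: full span → s += 15 → s = 15.0000
seg 3 [170.8°–294.1°] cycloidal, h=11: θ=275.2° here. β=104.4, B=123.3. 11·(0.8467 − sin(2π·0.8467)/(2π)) = 10.7512 → s = 25.7512
radial distance = base radius + s = 33 + 25.7512 = 58.7512

58.7512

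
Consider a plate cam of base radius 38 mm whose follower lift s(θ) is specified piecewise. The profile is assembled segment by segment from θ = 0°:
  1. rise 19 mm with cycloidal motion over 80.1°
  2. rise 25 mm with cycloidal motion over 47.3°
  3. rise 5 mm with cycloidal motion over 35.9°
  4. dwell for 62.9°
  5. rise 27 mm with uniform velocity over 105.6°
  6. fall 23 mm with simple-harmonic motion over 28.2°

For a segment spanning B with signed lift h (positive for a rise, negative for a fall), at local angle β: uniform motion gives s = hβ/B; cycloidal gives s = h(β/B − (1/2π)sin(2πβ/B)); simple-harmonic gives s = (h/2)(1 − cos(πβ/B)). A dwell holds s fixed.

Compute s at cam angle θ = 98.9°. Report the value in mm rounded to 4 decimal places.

seg 1 [0°–80.1°] cycloidal, h=19: full span → s += 19 → s = 19.0000
seg 2 [80.1°–127.4°] cycloidal, h=25: θ=98.9° here. β=18.8, B=47.3. 25·(0.3975 − sin(2π·0.3975)/(2π)) = 7.5468 → s = 26.5468

26.5468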